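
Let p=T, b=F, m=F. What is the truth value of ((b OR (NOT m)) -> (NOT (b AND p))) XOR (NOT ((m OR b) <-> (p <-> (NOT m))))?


Substitute p=T, b=F, m=F:
… (earlier sub-steps elided)
b OR (NOT m) = F OR T = T
b AND p = F AND T = F
NOT (b AND p) = T
(b OR (NOT m)) -> (NOT (b AND p)) = T -> T = T
m OR b = F OR F = F
NOT m = T
p <-> (NOT m) = T <-> T = T
(m OR b) <-> (p <-> (NOT m)) = F <-> T = F
NOT ((m OR b) <-> (p <-> (NOT m))) = T
((b OR (NOT m)) -> (NOT (b AND p))) XOR (NOT ((m OR b) <-> (p <-> (NOT m)))) = T XOR T = F

F


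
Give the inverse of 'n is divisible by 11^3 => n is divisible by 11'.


The inverse of (P → Q) is (¬P → ¬Q). It is equivalent to the converse, not to the original.
Here P = 'n is divisible by 11^3' and Q = 'n is divisible by 11'.

If not (n is divisible by 11^3), then not (n is divisible by 11).


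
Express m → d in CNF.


Step 1: Rewrite m → d as ¬m ∨ d.

(¬m) ∨ d


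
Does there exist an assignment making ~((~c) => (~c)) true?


Check all 2 assignments over {c}:
c | φ
-----
False | False
True | False
No assignment makes the formula true.

Unsatisfiable.


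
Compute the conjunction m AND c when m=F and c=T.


Conjunction is true only when both operands are true.
Substitute: m=F, c=T.
F AND T evaluates to F.

F


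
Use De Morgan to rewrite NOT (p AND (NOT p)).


De Morgan: the negation of a conjunction is the disjunction of the negations.
Distribute NOT across AND, flipping it to OR, and negate each literal.

(NOT p) OR p


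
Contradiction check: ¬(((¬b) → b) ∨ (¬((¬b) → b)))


Truth table over {b}:
b | φ
-----
F | F
T | F
Every row is false.

Yes, it is a contradiction.


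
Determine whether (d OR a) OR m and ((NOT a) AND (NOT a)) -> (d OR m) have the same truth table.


Compare truth tables:
a | d | m | φ | ψ
-----------------
F | F | F | F | F
T | F | F | T | T
F | T | F | T | T
T | T | F | T | T
F | F | T | T | T
T | F | T | T | T
F | T | T | T | T
T | T | T | T | T
The columns φ and ψ agree on every row.

Yes, they are logically equivalent.


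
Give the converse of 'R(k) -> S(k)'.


The converse of (P → Q) is (Q → P). It is not in general equivalent to the original.
Here P = 'R(k)' and Q = 'S(k)'.

If S(k), then R(k).


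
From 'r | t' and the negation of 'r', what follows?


Disjunctive syllogism: from (P ∨ Q) and ¬P, infer Q.
One disjunct, 'r', is ruled out; the other must hold.

t


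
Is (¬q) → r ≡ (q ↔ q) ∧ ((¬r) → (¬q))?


Compare truth tables:
q | r | φ | ψ
-------------
F | F | F | T
T | F | T | F
F | T | T | T
T | T | T | T
They differ at row 1 (q=F, r=F): φ=F but ψ=T.

No, they are not logically equivalent.


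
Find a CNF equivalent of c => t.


Step 1: Rewrite c → t as ¬c ∨ t.

(~c) | t


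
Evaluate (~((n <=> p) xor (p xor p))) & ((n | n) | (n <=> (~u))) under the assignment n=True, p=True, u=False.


Substitute n=True, p=True, u=False:
n <=> p = True <=> True = True
p xor p = True xor True = False
(n <=> p) xor (p xor p) = True xor False = True
~((n <=> p) xor (p xor p)) = False
n | n = True | True = True
~u = True
n <=> (~u) = True <=> True = True
(n | n) | (n <=> (~u)) = True | True = True
(~((n <=> p) xor (p xor p))) & ((n | n) | (n <=> (~u))) = False & True = False

False


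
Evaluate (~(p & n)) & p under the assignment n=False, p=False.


Substitute n=False, p=False:
p & n = False & False = False
~(p & n) = True
(~(p & n)) & p = True & False = False

False


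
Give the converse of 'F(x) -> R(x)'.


The converse of (P → Q) is (Q → P). It is not in general equivalent to the original.
Here P = 'F(x)' and Q = 'R(x)'.

If R(x), then F(x).


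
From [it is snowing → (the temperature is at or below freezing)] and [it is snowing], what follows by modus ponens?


Modus ponens: from (P → Q) and P, infer Q.
P = 'it is snowing' is asserted, and P → Q holds, so Q follows.

(the temperature is at or below freezing).


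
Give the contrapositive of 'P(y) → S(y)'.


The contrapositive of (P → Q) is (¬Q → ¬P); it is logically equivalent to the original.
Here P = 'P(y)' and Q = 'S(y)'.

If not (S(y)), then not (P(y)).


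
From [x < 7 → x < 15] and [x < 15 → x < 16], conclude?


Hypothetical syllogism: from (P → Q) and (Q → R), infer (P → R).
Chain the two implications through the shared middle term 'x < 15'.

x < 7 → x < 16


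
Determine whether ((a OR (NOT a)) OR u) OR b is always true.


Build the truth table over {a, b, u}:
a | b | u | φ
-------------
F | F | F | T
T | F | F | T
F | T | F | T
T | T | F | T
F | F | T | T
T | F | T | T
F | T | T | T
T | T | T | T
Every row evaluates to true.

Yes, it is a tautology.


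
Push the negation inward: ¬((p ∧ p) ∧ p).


De Morgan: the negation of a conjunction is the disjunction of the negations.
Distribute ¬ across ∧, flipping it to ∨, and negate each literal.

((¬p) ∨ (¬p)) ∨ (¬p)


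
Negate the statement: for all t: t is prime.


¬(for all x: φ) = there exists x: ¬φ, and ¬(there exists x: φ) = for all x: ¬φ.
Apply to the universal statement.

there exists t: NOT(t is prime)


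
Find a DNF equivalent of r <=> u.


Step 1: r ↔ u is true exactly when both agree: (r ∧ u) ∨ (¬r ∧ ¬u).

(r & u) | ((~r) & (~u))


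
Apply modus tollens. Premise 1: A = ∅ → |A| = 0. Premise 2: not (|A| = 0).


Modus tollens: from (P → Q) and ¬Q, infer ¬P.
Q = '|A| = 0' is denied; since P → Q, P must also fail.

Not (A = ∅).


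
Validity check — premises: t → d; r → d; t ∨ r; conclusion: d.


This matches the form of proof by cases: the conclusion follows in every model of the premises.

Valid.


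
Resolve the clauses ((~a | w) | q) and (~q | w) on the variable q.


The clauses contain complementary literals q and ~q.
Resolution eliminates this pair and disjoins the remaining literals (merging duplicates).

(~a | w)


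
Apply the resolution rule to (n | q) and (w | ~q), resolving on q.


The clauses contain complementary literals q and ~q.
Resolution eliminates this pair and disjoins the remaining literals (merging duplicates).

(n | w)


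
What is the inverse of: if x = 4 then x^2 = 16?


The inverse of (P → Q) is (¬P → ¬Q). It is equivalent to the converse, not to the original.
Here P = 'x = 4' and Q = 'x^2 = 16'.

If not (x = 4), then not (x^2 = 16).


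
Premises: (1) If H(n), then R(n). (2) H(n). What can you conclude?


Modus ponens: from (P → Q) and P, infer Q.
P = 'H(n)' is asserted, and P → Q holds, so Q follows.

R(n).


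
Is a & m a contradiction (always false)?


Truth table over {a, m}:
a | m | φ
---------
False | False | False
True | False | False
False | True | False
True | True | True
Satisfying assignment at row 4: a=True, m=True gives True.

No, it is not a contradiction.


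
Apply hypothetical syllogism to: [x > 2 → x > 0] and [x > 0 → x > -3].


Hypothetical syllogism: from (P → Q) and (Q → R), infer (P → R).
Chain the two implications through the shared middle term 'x > 0'.

x > 2 → x > -3


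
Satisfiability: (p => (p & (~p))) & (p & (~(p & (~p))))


Check all 2 assignments over {p}:
p | φ
-----
False | False
True | False
No assignment makes the formula true.

Unsatisfiable.


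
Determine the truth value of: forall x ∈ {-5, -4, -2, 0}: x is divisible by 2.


Evaluate the predicate on each element: -5:False, -4:True, -2:True, 0:True.
Counterexample x = -5 fails the predicate.

False


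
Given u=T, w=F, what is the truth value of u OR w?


Disjunction is false only when both operands are false.
Substitute: u=T, w=F.
T OR F evaluates to T.

T


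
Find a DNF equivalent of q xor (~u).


Step 1: q ⊕ (¬u) is true exactly when they disagree: (q ∧ ¬(¬u)) ∨ (¬q ∧ (¬u)).
Step 2: Eliminate any double negations (¬¬X = X).

(q & u) | ((~q) & (~u))


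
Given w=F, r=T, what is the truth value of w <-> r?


Biconditional is true when both operands have the same truth value.
Substitute: w=F, r=T.
F <-> T evaluates to F.

F


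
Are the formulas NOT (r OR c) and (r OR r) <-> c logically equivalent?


Compare truth tables:
c | r | φ | ψ
-------------
F | F | T | T
T | F | F | F
F | T | F | F
T | T | F | T
They differ at row 4 (c=T, r=T): φ=F but ψ=T.

No, they are not logically equivalent.


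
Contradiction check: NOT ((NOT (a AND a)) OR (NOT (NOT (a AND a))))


Truth table over {a}:
a | φ
-----
F | F
T | F
Every row is false.

Yes, it is a contradiction.


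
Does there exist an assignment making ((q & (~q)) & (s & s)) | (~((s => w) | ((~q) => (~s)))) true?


Search for a satisfying assignment over {q, s, w}.
Try q=False, s=True, w=False: the formula evaluates to True.
A satisfying assignment exists.

Satisfiable.


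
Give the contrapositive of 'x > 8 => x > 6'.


The contrapositive of (P → Q) is (¬Q → ¬P); it is logically equivalent to the original.
Here P = 'x > 8' and Q = 'x > 6'.

If not (x > 6), then not (x > 8).


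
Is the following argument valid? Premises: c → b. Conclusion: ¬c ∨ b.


This matches the form of material implication: the conclusion follows in every model of the premises.

Valid.


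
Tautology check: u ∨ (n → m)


Build the truth table over {m, n, u}:
m | n | u | φ
-------------
F | F | F | T
T | F | F | T
F | T | F | F
T | T | F | T
F | F | T | T
T | F | T | T
F | T | T | T
T | T | T | T
Counterexample at row 3: with m=F, n=T, u=F, the formula is F.

No, it is not a tautology.


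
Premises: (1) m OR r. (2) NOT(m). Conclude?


Disjunctive syllogism: from (P ∨ Q) and ¬P, infer Q.
One disjunct, 'm', is ruled out; the other must hold.

r


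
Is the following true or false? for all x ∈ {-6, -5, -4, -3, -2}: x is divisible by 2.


Evaluate the predicate on each element: -6:T, -5:F, -4:T, -3:F, -2:T.
Counterexample x = -5 fails the predicate.

F


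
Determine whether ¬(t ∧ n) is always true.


Build the truth table over {n, t}:
n | t | φ
---------
F | F | T
T | F | T
F | T | T
T | T | F
Counterexample at row 4: with n=T, t=T, the formula is F.

No, it is not a tautology.


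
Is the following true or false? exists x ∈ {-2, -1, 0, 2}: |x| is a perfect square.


Evaluate the predicate on each element: -2:False, -1:True, 0:True, 2:False.
Witness x = -1 satisfies the predicate.

True


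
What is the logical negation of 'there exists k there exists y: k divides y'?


Negation flips each quantifier (∀↔∃) and negates the inner predicate.
¬(there exists k there exists y: φ) = for all k for all y: ¬φ.

for all k for all y: NOT(k divides y)


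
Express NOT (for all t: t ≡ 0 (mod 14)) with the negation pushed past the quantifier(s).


¬(for all x: φ) = there exists x: ¬φ, and ¬(there exists x: φ) = for all x: ¬φ.
Apply to the universal statement.

there exists t: NOT(t ≡ 0 (mod 14))


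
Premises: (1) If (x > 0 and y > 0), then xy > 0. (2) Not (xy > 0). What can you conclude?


Modus tollens: from (P → Q) and ¬Q, infer ¬P.
Q = 'xy > 0' is denied; since P → Q, P must also fail.

Not ((x > 0 and y > 0)).


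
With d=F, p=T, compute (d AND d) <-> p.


Substitute d=F, p=T:
d AND d = F AND F = F
(d AND d) <-> p = F <-> T = F

F


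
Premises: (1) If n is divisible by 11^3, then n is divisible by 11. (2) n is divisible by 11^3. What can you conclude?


Modus ponens: from (P → Q) and P, infer Q.
P = 'n is divisible by 11^3' is asserted, and P → Q holds, so Q follows.

n is divisible by 11.


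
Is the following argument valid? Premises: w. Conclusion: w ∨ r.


This matches the form of disjunction introduction: the conclusion follows in every model of the premises.

Valid.


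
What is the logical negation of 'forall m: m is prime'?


¬(forall x: φ) = exists x: ¬φ, and ¬(exists x: φ) = forall x: ¬φ.
Apply to the universal statement.

exists m: ~(m is prime)


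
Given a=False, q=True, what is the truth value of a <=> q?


Biconditional is true when both operands have the same truth value.
Substitute: a=False, q=True.
False <=> True evaluates to False.

False


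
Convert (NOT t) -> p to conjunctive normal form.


Step 1: Rewrite (¬t) → p as ¬(¬t) ∨ p.
Step 2: Eliminate any double negations (¬¬X = X).

t OR p


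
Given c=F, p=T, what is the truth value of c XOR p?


Exclusive or is true when exactly one operand is true.
Substitute: c=F, p=T.
F XOR T evaluates to T.

T


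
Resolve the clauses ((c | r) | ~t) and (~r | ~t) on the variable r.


The clauses contain complementary literals r and ~r.
Resolution eliminates this pair and disjoins the remaining literals (merging duplicates).

(c | ~t)


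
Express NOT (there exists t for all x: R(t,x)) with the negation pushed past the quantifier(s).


Negation flips each quantifier (∀↔∃) and negates the inner predicate.
¬(there exists t for all x: φ) = for all t there exists x: ¬φ.

for all t there exists x: NOT(R(t,x))


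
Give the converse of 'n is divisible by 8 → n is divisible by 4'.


The converse of (P → Q) is (Q → P). It is not in general equivalent to the original.
Here P = 'n is divisible by 8' and Q = 'n is divisible by 4'.

If n is divisible by 4, then n is divisible by 8.


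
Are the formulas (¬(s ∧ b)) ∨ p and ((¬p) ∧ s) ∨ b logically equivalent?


Compare truth tables:
b | p | s | φ | ψ
-----------------
F | F | F | T | F
T | F | F | T | T
F | T | F | T | F
T | T | F | T | T
F | F | T | T | T
T | F | T | F | T
F | T | T | T | F
T | T | T | T | T
They differ at row 1 (b=F, p=F, s=F): φ=T but ψ=F.

No, they are not logically equivalent.


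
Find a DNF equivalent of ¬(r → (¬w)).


Step 1: Rewrite implication then negate: ¬(¬r ∨ (¬w)) = r ∧ ¬(¬w).
Step 2: Eliminate any double negations (¬¬X = X).

r ∧ w


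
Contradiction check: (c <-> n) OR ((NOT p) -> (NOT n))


Truth table over {c, n, p}:
c | n | p | φ
-------------
F | F | F | T
T | F | F | T
F | T | F | F
T | T | F | T
F | F | T | T
T | F | T | T
F | T | T | T
T | T | T | T
Satisfying assignment at row 1: c=F, n=F, p=F gives T.

No, it is not a contradiction.


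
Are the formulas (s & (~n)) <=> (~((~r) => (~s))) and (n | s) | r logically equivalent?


Compare truth tables:
n | r | s | φ | ψ
-----------------
False | False | False | True | False
True | False | False | True | True
False | True | False | True | True
True | True | False | True | True
False | False | True | True | True
True | False | True | False | True
False | True | True | False | True
True | True | True | True | True
They differ at row 1 (n=False, r=False, s=False): φ=True but ψ=False.

No, they are not logically equivalent.


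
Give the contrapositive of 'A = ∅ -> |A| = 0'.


The contrapositive of (P → Q) is (¬Q → ¬P); it is logically equivalent to the original.
Here P = 'A = ∅' and Q = '|A| = 0'.

If not (|A| = 0), then not (A = ∅).


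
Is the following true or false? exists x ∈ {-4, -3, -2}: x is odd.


Evaluate the predicate on each element: -4:False, -3:True, -2:False.
Witness x = -3 satisfies the predicate.

True


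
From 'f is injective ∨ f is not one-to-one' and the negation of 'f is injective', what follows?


Disjunctive syllogism: from (P ∨ Q) and ¬P, infer Q.
One disjunct, 'f is injective', is ruled out; the other must hold.

f is not one-to-one


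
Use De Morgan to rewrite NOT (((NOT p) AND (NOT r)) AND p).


De Morgan: the negation of a conjunction is the disjunction of the negations.
Distribute NOT across AND, flipping it to OR, and negate each literal.

(p OR r) OR (NOT p)


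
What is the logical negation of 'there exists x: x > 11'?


¬(for all x: φ) = there exists x: ¬φ, and ¬(there exists x: φ) = for all x: ¬φ.
Apply to the existential statement.

for all x: NOT(x > 11)


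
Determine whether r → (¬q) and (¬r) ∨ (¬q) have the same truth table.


Compare truth tables:
q | r | φ | ψ
-------------
F | F | T | T
T | F | T | T
F | T | T | T
T | T | F | F
The columns φ and ψ agree on every row.

Yes, they are logically equivalent.


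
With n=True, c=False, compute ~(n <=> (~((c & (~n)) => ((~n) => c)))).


Substitute n=True, c=False:
~n = False
c & (~n) = False & False = False
~n = False
(~n) => c = False => False = True
(c & (~n)) => ((~n) => c) = False => True = True
~((c & (~n)) => ((~n) => c)) = False
n <=> (~((c & (~n)) => ((~n) => c))) = True <=> False = False
~(n <=> (~((c & (~n)) => ((~n) => c)))) = True

True


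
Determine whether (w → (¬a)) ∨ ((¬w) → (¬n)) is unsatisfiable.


Truth table over {a, n, w}:
a | n | w | φ
-------------
F | F | F | T
T | F | F | T
F | T | F | T
T | T | F | T
F | F | T | T
T | F | T | T
F | T | T | T
T | T | T | T
Satisfying assignment at row 1: a=F, n=F, w=F gives T.

No, it is not a contradiction.


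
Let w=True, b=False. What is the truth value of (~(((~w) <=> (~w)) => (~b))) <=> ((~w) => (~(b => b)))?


Substitute w=True, b=False:
… (earlier sub-steps elided)
~w = False
(~w) <=> (~w) = False <=> False = True
~b = True
((~w) <=> (~w)) => (~b) = True => True = True
~(((~w) <=> (~w)) => (~b)) = False
~w = False
b => b = False => False = True
~(b => b) = False
(~w) => (~(b => b)) = False => False = True
(~(((~w) <=> (~w)) => (~b))) <=> ((~w) => (~(b => b))) = False <=> True = False

False


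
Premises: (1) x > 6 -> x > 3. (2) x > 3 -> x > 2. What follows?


Hypothetical syllogism: from (P → Q) and (Q → R), infer (P → R).
Chain the two implications through the shared middle term 'x > 3'.

x > 6 -> x > 2


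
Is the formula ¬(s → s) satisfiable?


Check all 2 assignments over {s}:
s | φ
-----
F | F
T | F
No assignment makes the formula true.

Unsatisfiable.


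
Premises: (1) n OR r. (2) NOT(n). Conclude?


Disjunctive syllogism: from (P ∨ Q) and ¬P, infer Q.
One disjunct, 'n', is ruled out; the other must hold.

r


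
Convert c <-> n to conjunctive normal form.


Step 1: Rewrite c ↔ n as (c → n) ∧ (n → c).
Step 2: Rewrite each implication as a disjunction.

((NOT c) OR n) AND ((NOT n) OR c)


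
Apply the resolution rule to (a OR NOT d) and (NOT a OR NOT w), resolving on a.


The clauses contain complementary literals a and NOTa.
Resolution eliminates this pair and disjoins the remaining literals (merging duplicates).

(NOT d OR NOT w)


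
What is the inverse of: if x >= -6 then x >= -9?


The inverse of (P → Q) is (¬P → ¬Q). It is equivalent to the converse, not to the original.
Here P = 'x >= -6' and Q = 'x >= -9'.

If not (x >= -6), then not (x >= -9).


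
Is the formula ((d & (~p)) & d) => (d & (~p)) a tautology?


Build the truth table over {d, p}:
d | p | φ
---------
False | False | True
True | False | True
False | True | True
True | True | True
Every row evaluates to true.

Yes, it is a tautology.


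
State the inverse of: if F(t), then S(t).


The inverse of (P → Q) is (¬P → ¬Q). It is equivalent to the converse, not to the original.
Here P = 'F(t)' and Q = 'S(t)'.

If not (F(t)), then not (S(t)).


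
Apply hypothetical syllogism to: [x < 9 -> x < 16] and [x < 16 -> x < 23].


Hypothetical syllogism: from (P → Q) and (Q → R), infer (P → R).
Chain the two implications through the shared middle term 'x < 16'.

x < 9 -> x < 23


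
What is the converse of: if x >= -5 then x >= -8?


The converse of (P → Q) is (Q → P). It is not in general equivalent to the original.
Here P = 'x >= -5' and Q = 'x >= -8'.

If x >= -8, then x >= -5.


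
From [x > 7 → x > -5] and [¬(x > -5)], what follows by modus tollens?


Modus tollens: from (P → Q) and ¬Q, infer ¬P.
Q = 'x > -5' is denied; since P → Q, P must also fail.

Not (x > 7).


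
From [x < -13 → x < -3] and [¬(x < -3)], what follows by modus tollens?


Modus tollens: from (P → Q) and ¬Q, infer ¬P.
Q = 'x < -3' is denied; since P → Q, P must also fail.

Not (x < -13).


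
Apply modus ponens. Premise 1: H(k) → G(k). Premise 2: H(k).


Modus ponens: from (P → Q) and P, infer Q.
P = 'H(k)' is asserted, and P → Q holds, so Q follows.

G(k).


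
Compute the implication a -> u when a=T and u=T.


Implication is false only when antecedent is true and consequent is false.
Substitute: a=T, u=T.
T -> T evaluates to T.

T


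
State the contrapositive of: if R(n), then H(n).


The contrapositive of (P → Q) is (¬Q → ¬P); it is logically equivalent to the original.
Here P = 'R(n)' and Q = 'H(n)'.

If not (H(n)), then not (R(n)).


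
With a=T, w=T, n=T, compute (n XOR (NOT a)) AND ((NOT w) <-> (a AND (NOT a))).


Substitute a=T, w=T, n=T:
NOT a = F
n XOR (NOT a) = T XOR F = T
NOT w = F
NOT a = F
a AND (NOT a) = T AND F = F
(NOT w) <-> (a AND (NOT a)) = F <-> F = T
(n XOR (NOT a)) AND ((NOT w) <-> (a AND (NOT a))) = T AND T = T

T


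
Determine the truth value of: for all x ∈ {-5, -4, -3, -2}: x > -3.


Evaluate the predicate on each element: -5:F, -4:F, -3:F, -2:T.
Counterexample x = -5 fails the predicate.

F


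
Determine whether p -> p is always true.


Build the truth table over {p}:
p | φ
-----
F | T
T | T
Every row evaluates to true.

Yes, it is a tautology.


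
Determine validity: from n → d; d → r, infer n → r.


This matches the form of hypothetical syllogism: the conclusion follows in every model of the premises.

Valid.


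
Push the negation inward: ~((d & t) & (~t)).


De Morgan: the negation of a conjunction is the disjunction of the negations.
Distribute ~ across &, flipping it to |, and negate each literal.

((~d) | (~t)) | t


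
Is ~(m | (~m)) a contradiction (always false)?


Truth table over {m}:
m | φ
-----
False | False
True | False
Every row is false.

Yes, it is a contradiction.


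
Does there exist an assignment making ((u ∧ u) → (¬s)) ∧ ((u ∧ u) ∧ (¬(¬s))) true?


Check all 4 assignments over {s, u}:
s | u | φ
---------
F | F | F
T | F | F
F | T | F
T | T | F
No assignment makes the formula true.

Unsatisfiable.


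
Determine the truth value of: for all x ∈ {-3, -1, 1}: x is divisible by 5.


Evaluate the predicate on each element: -3:F, -1:F, 1:F.
Counterexample x = -3 fails the predicate.

F


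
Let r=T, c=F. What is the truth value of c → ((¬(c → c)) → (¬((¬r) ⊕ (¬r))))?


Substitute r=T, c=F:
c → c = F → F = T
¬(c → c) = F
¬r = F
¬r = F
(¬r) ⊕ (¬r) = F ⊕ F = F
¬((¬r) ⊕ (¬r)) = T
(¬(c → c)) → (¬((¬r) ⊕ (¬r))) = F → T = T
c → ((¬(c → c)) → (¬((¬r) ⊕ (¬r)))) = F → T = T

T


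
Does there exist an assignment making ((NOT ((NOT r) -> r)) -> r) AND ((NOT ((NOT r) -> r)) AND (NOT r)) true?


Check all 2 assignments over {r}:
r | φ
-----
F | F
T | F
No assignment makes the formula true.

Unsatisfiable.


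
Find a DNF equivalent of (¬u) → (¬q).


Step 1: Rewrite (¬u) → (¬q) as ¬(¬u) ∨ (¬q).
Step 2: Eliminate any double negations (¬¬X = X).

u ∨ (¬q)


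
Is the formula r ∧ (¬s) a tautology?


Build the truth table over {r, s}:
r | s | φ
---------
F | F | F
T | F | T
F | T | F
T | T | F
Counterexample at row 1: with r=F, s=F, the formula is F.

No, it is not a tautology.


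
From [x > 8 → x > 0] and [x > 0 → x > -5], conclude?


Hypothetical syllogism: from (P → Q) and (Q → R), infer (P → R).
Chain the two implications through the shared middle term 'x > 0'.

x > 8 → x > -5


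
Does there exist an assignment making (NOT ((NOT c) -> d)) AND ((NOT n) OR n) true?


Search for a satisfying assignment over {c, d, n}.
Try c=F, d=F, n=F: the formula evaluates to T.
A satisfying assignment exists.

Satisfiable.


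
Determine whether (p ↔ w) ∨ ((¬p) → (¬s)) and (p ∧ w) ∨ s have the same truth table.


Compare truth tables:
p | s | w | φ | ψ
-----------------
F | F | F | T | F
T | F | F | T | F
F | T | F | T | T
T | T | F | T | T
F | F | T | T | F
T | F | T | T | T
F | T | T | F | T
T | T | T | T | T
They differ at row 1 (p=F, s=F, w=F): φ=T but ψ=F.

No, they are not logically equivalent.


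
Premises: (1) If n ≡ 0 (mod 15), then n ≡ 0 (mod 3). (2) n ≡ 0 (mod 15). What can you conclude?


Modus ponens: from (P → Q) and P, infer Q.
P = 'n ≡ 0 (mod 15)' is asserted, and P → Q holds, so Q follows.

n ≡ 0 (mod 3).


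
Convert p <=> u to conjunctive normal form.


Step 1: Rewrite p ↔ u as (p → u) ∧ (u → p).
Step 2: Rewrite each implication as a disjunction.

((~p) | u) & ((~u) | p)


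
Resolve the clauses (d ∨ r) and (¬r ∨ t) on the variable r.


The clauses contain complementary literals r and ¬r.
Resolution eliminates this pair and disjoins the remaining literals (merging duplicates).

(d ∨ t)


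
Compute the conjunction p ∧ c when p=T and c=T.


Conjunction is true only when both operands are true.
Substitute: p=T, c=T.
T ∧ T evaluates to T.

T


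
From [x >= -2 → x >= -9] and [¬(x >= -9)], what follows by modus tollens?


Modus tollens: from (P → Q) and ¬Q, infer ¬P.
Q = 'x >= -9' is denied; since P → Q, P must also fail.

Not (x >= -2).


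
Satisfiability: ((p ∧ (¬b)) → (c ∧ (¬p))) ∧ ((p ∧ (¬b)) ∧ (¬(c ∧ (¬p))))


Check all 8 assignments over {b, c, p}:
b | c | p | φ
-------------
F | F | F | F
T | F | F | F
F | T | F | F
T | T | F | F
F | F | T | F
T | F | T | F
F | T | T | F
T | T | T | F
No assignment makes the formula true.

Unsatisfiable.


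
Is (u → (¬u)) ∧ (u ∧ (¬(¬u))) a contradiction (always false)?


Truth table over {u}:
u | φ
-----
F | F
T | F
Every row is false.

Yes, it is a contradiction.


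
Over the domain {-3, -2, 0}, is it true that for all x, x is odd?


Evaluate the predicate on each element: -3:T, -2:F, 0:F.
Counterexample x = -2 fails the predicate.

F


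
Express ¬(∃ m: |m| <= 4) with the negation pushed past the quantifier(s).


¬(∀ x: φ) = ∃ x: ¬φ, and ¬(∃ x: φ) = ∀ x: ¬φ.
Apply to the existential statement.

∀ m: ¬(|m| <= 4)


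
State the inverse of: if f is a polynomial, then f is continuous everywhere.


The inverse of (P → Q) is (¬P → ¬Q). It is equivalent to the converse, not to the original.
Here P = 'f is a polynomial' and Q = 'f is continuous everywhere'.

If not (f is a polynomial), then not (f is continuous everywhere).


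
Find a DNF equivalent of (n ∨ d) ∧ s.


Step 1: Distribute ∧ over ∨: (n ∨ d) ∧ s = (n ∧ s) ∨ (d ∧ s).

(n ∧ s) ∨ (d ∧ s)


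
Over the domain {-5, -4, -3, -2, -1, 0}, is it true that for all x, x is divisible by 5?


Evaluate the predicate on each element: -5:T, -4:F, -3:F, -2:F, -1:F, 0:T.
Counterexample x = -4 fails the predicate.

F


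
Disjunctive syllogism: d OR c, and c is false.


Disjunctive syllogism: from (P ∨ Q) and ¬P, infer Q.
One disjunct, 'c', is ruled out; the other must hold.

d


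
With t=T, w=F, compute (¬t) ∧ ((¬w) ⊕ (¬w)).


Substitute t=T, w=F:
¬t = F
¬w = T
¬w = T
(¬w) ⊕ (¬w) = T ⊕ T = F
(¬t) ∧ ((¬w) ⊕ (¬w)) = F ∧ F = F

F


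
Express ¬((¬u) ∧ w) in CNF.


Step 1: Apply De Morgan: ¬((¬u) ∧ w) = ¬(¬u) ∨ ¬w.
Step 2: Eliminate any double negations (¬¬X = X).

u ∨ (¬w)


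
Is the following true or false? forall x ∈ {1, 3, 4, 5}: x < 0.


Evaluate the predicate on each element: 1:False, 3:False, 4:False, 5:False.
Counterexample x = 1 fails the predicate.

False


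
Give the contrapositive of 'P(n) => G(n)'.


The contrapositive of (P → Q) is (¬Q → ¬P); it is logically equivalent to the original.
Here P = 'P(n)' and Q = 'G(n)'.

If not (G(n)), then not (P(n)).


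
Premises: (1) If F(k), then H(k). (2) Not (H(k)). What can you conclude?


Modus tollens: from (P → Q) and ¬Q, infer ¬P.
Q = 'H(k)' is denied; since P → Q, P must also fail.

Not (F(k)).


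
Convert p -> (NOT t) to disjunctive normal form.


Step 1: Rewrite p → (¬t) as ¬p ∨ (¬t).

(NOT p) OR (NOT t)


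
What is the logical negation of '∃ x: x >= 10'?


¬(∀ x: φ) = ∃ x: ¬φ, and ¬(∃ x: φ) = ∀ x: ¬φ.
Apply to the existential statement.

∀ x: ¬(x >= 10)


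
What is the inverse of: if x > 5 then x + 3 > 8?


The inverse of (P → Q) is (¬P → ¬Q). It is equivalent to the converse, not to the original.
Here P = 'x > 5' and Q = 'x + 3 > 8'.

If not (x > 5), then not (x + 3 > 8).


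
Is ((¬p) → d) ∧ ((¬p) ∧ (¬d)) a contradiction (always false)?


Truth table over {d, p}:
d | p | φ
---------
F | F | F
T | F | F
F | T | F
T | T | F
Every row is false.

Yes, it is a contradiction.


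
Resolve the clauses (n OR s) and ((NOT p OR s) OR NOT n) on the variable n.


The clauses contain complementary literals n and NOTn.
Resolution eliminates this pair and disjoins the remaining literals (merging duplicates).

(s OR NOT p)


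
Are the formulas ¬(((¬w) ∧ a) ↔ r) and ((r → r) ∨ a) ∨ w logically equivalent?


Compare truth tables:
a | r | w | φ | ψ
-----------------
F | F | F | F | T
T | F | F | T | T
F | T | F | T | T
T | T | F | F | T
F | F | T | F | T
T | F | T | F | T
F | T | T | T | T
T | T | T | T | T
They differ at row 1 (a=F, r=F, w=F): φ=F but ψ=T.

No, they are not logically equivalent.


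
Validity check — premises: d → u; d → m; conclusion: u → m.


This is (no valid rule). There exist truth assignments where the premises are all true but the conclusion is false.

Invalid.


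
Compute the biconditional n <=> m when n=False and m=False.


Biconditional is true when both operands have the same truth value.
Substitute: n=False, m=False.
False <=> False evaluates to True.

True


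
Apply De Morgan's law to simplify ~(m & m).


De Morgan: the negation of a conjunction is the disjunction of the negations.
Distribute ~ across &, flipping it to |, and negate each literal.

(~m) | (~m)


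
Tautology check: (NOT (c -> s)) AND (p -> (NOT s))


Build the truth table over {c, p, s}:
c | p | s | φ
-------------
F | F | F | F
T | F | F | T
F | T | F | F
T | T | F | T
F | F | T | F
T | F | T | F
F | T | T | F
T | T | T | F
Counterexample at row 1: with c=F, p=F, s=F, the formula is F.

No, it is not a tautology.


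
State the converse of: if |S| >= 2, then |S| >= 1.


The converse of (P → Q) is (Q → P). It is not in general equivalent to the original.
Here P = '|S| >= 2' and Q = '|S| >= 1'.

If |S| >= 1, then |S| >= 2.


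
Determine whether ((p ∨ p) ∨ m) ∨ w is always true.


Build the truth table over {m, p, w}:
m | p | w | φ
-------------
F | F | F | F
T | F | F | T
F | T | F | T
T | T | F | T
F | F | T | T
T | F | T | T
F | T | T | T
T | T | T | T
Counterexample at row 1: with m=F, p=F, w=F, the formula is F.

No, it is not a tautology.


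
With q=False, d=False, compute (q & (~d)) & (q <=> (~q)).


Substitute q=False, d=False:
~d = True
q & (~d) = False & True = False
~q = True
q <=> (~q) = False <=> True = False
(q & (~d)) & (q <=> (~q)) = False & False = False

False


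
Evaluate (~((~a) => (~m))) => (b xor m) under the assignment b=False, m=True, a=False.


Substitute b=False, m=True, a=False:
~a = True
~m = False
(~a) => (~m) = True => False = False
~((~a) => (~m)) = True
b xor m = False xor True = True
(~((~a) => (~m))) => (b xor m) = True => True = True

True


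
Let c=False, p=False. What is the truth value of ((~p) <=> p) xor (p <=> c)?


Substitute c=False, p=False:
~p = True
(~p) <=> p = True <=> False = False
p <=> c = False <=> False = True
((~p) <=> p) xor (p <=> c) = False xor True = True

True


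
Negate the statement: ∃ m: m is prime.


¬(∀ x: φ) = ∃ x: ¬φ, and ¬(∃ x: φ) = ∀ x: ¬φ.
Apply to the existential statement.

∀ m: ¬(m is prime)


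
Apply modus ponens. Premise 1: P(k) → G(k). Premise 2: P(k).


Modus ponens: from (P → Q) and P, infer Q.
P = 'P(k)' is asserted, and P → Q holds, so Q follows.

G(k).


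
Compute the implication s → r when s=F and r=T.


Implication is false only when antecedent is true and consequent is false.
Substitute: s=F, r=T.
F → T evaluates to T.

T


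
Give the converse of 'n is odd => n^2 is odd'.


The converse of (P → Q) is (Q → P). It is not in general equivalent to the original.
Here P = 'n is odd' and Q = 'n^2 is odd'.

If n^2 is odd, then n is odd.


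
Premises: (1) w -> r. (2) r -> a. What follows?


Hypothetical syllogism: from (P → Q) and (Q → R), infer (P → R).
Chain the two implications through the shared middle term 'r'.

w -> a


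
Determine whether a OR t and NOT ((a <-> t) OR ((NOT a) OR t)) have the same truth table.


Compare truth tables:
a | t | φ | ψ
-------------
F | F | F | F
T | F | T | T
F | T | T | F
T | T | T | F
They differ at row 3 (a=F, t=T): φ=T but ψ=F.

No, they are not logically equivalent.


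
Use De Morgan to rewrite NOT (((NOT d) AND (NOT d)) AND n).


De Morgan: the negation of a conjunction is the disjunction of the negations.
Distribute NOT across AND, flipping it to OR, and negate each literal.

(d OR d) OR (NOT n)


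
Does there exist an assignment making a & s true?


Search for a satisfying assignment over {a, s}.
Try a=True, s=True: the formula evaluates to True.
A satisfying assignment exists.

Satisfiable.


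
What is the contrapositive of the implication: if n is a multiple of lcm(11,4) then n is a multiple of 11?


The contrapositive of (P → Q) is (¬Q → ¬P); it is logically equivalent to the original.
Here P = 'n is a multiple of lcm(11,4)' and Q = 'n is a multiple of 11'.

If not (n is a multiple of 11), then not (n is a multiple of lcm(11,4)).


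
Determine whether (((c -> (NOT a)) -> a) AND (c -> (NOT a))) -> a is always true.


Build the truth table over {a, c}:
a | c | φ
---------
F | F | T
T | F | T
F | T | T
T | T | T
Every row evaluates to true.

Yes, it is a tautology.


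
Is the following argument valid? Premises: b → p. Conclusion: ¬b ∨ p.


This matches the form of material implication: the conclusion follows in every model of the premises.

Valid.


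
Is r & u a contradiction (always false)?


Truth table over {r, u}:
r | u | φ
---------
False | False | False
True | False | False
False | True | False
True | True | True
Satisfying assignment at row 4: r=True, u=True gives True.

No, it is not a contradiction.


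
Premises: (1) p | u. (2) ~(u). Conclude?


Disjunctive syllogism: from (P ∨ Q) and ¬P, infer Q.
One disjunct, 'u', is ruled out; the other must hold.

p


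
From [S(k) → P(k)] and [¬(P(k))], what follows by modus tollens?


Modus tollens: from (P → Q) and ¬Q, infer ¬P.
Q = 'P(k)' is denied; since P → Q, P must also fail.

Not (S(k)).


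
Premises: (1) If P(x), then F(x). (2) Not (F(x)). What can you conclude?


Modus tollens: from (P → Q) and ¬Q, infer ¬P.
Q = 'F(x)' is denied; since P → Q, P must also fail.

Not (P(x)).


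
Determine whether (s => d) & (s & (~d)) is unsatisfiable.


Truth table over {d, s}:
d | s | φ
---------
False | False | False
True | False | False
False | True | False
True | True | False
Every row is false.

Yes, it is a contradiction.


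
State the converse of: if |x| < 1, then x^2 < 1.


The converse of (P → Q) is (Q → P). It is not in general equivalent to the original.
Here P = '|x| < 1' and Q = 'x^2 < 1'.

If x^2 < 1, then |x| < 1.


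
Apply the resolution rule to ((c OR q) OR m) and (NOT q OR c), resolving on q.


The clauses contain complementary literals q and NOTq.
Resolution eliminates this pair and disjoins the remaining literals (merging duplicates).

(m OR c)


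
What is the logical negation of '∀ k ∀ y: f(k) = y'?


Negation flips each quantifier (∀↔∃) and negates the inner predicate.
¬(∀ k ∀ y: φ) = ∃ k ∃ y: ¬φ.

∃ k ∃ y: ¬(f(k) = y)


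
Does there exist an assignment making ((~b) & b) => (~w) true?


Search for a satisfying assignment over {b, w}.
Try b=False, w=False: the formula evaluates to True.
A satisfying assignment exists.

Satisfiable.


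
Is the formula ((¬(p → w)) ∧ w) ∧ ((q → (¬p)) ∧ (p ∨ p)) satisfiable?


Check all 8 assignments over {p, q, w}:
p | q | w | φ
-------------
F | F | F | F
T | F | F | F
F | T | F | F
T | T | F | F
F | F | T | F
T | F | T | F
F | T | T | F
T | T | T | F
No assignment makes the formula true.

Unsatisfiable.


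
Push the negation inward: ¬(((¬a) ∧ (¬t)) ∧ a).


De Morgan: the negation of a conjunction is the disjunction of the negations.
Distribute ¬ across ∧, flipping it to ∨, and negate each literal.

(a ∨ t) ∨ (¬a)


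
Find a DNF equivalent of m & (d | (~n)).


Step 1: Distribute ∧ over ∨: m ∧ (d ∨ (¬n)) = (m ∧ d) ∨ (m ∧ (¬n)).

(m & d) | (m & (~n))


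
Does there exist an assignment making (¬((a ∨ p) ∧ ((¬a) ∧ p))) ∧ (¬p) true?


Search for a satisfying assignment over {a, p}.
Try a=F, p=F: the formula evaluates to T.
A satisfying assignment exists.

Satisfiable.


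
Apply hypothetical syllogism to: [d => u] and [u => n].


Hypothetical syllogism: from (P → Q) and (Q → R), infer (P → R).
Chain the two implications through the shared middle term 'u'.

d => n


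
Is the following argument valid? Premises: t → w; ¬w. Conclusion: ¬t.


This matches the form of modus tollens: the conclusion follows in every model of the premises.

Valid.


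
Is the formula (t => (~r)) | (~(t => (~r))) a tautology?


Build the truth table over {r, t}:
r | t | φ
---------
False | False | True
True | False | True
False | True | True
True | True | True
Every row evaluates to true.

Yes, it is a tautology.


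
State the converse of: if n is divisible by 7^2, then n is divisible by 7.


The converse of (P → Q) is (Q → P). It is not in general equivalent to the original.
Here P = 'n is divisible by 7^2' and Q = 'n is divisible by 7'.

If n is divisible by 7, then n is divisible by 7^2.


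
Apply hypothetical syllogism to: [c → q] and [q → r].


Hypothetical syllogism: from (P → Q) and (Q → R), infer (P → R).
Chain the two implications through the shared middle term 'q'.

c → r


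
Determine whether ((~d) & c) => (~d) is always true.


Build the truth table over {c, d}:
c | d | φ
---------
False | False | True
True | False | True
False | True | True
True | True | True
Every row evaluates to true.

Yes, it is a tautology.


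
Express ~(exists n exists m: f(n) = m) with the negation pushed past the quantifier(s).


Negation flips each quantifier (∀↔∃) and negates the inner predicate.
¬(exists n exists m: φ) = forall n forall m: ¬φ.

forall n forall m: ~(f(n) = m)


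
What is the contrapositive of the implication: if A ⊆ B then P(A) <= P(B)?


The contrapositive of (P → Q) is (¬Q → ¬P); it is logically equivalent to the original.
Here P = 'A ⊆ B' and Q = 'P(A) <= P(B)'.

If not (P(A) <= P(B)), then not (A ⊆ B).


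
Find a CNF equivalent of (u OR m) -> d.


Step 1: Rewrite as ¬(u ∨ m) ∨ d = (¬u ∧ ¬m) ∨ d.
Step 2: Distribute ∨ over ∧.

((NOT u) OR d) AND ((NOT m) OR d)


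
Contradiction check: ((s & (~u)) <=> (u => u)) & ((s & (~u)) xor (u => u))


Truth table over {s, u}:
s | u | φ
---------
False | False | False
True | False | False
False | True | False
True | True | False
Every row is false.

Yes, it is a contradiction.


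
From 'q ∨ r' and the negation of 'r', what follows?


Disjunctive syllogism: from (P ∨ Q) and ¬P, infer Q.
One disjunct, 'r', is ruled out; the other must hold.

q
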